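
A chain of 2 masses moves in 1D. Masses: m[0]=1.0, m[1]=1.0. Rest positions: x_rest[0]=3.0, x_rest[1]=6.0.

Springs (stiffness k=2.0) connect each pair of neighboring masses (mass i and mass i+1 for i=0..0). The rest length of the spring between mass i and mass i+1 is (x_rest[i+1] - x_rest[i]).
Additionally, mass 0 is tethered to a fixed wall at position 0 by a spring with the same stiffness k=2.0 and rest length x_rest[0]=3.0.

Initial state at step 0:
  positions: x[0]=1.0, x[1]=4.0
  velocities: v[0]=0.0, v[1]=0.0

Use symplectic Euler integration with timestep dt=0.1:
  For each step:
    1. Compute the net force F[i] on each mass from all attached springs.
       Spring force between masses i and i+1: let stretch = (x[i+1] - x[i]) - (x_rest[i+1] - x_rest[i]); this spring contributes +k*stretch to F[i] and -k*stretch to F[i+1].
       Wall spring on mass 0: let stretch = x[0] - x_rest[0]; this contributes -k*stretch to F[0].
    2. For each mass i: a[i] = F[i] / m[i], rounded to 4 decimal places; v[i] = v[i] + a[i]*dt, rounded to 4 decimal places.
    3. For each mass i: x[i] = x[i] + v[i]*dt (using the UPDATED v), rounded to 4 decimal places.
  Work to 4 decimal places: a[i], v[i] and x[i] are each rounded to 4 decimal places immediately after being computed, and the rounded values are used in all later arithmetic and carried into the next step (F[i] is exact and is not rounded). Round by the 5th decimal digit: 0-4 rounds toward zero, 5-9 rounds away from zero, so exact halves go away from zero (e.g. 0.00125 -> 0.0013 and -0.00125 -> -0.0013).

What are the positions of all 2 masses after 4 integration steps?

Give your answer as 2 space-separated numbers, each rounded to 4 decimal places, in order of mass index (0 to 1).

Step 0: x=[1.0000 4.0000] v=[0.0000 0.0000]
Step 1: x=[1.0400 4.0000] v=[0.4000 0.0000]
Step 2: x=[1.1184 4.0008] v=[0.7840 0.0080]
Step 3: x=[1.2321 4.0040] v=[1.1368 0.0315]
Step 4: x=[1.3766 4.0117] v=[1.4448 0.0771]

Answer: 1.3766 4.0117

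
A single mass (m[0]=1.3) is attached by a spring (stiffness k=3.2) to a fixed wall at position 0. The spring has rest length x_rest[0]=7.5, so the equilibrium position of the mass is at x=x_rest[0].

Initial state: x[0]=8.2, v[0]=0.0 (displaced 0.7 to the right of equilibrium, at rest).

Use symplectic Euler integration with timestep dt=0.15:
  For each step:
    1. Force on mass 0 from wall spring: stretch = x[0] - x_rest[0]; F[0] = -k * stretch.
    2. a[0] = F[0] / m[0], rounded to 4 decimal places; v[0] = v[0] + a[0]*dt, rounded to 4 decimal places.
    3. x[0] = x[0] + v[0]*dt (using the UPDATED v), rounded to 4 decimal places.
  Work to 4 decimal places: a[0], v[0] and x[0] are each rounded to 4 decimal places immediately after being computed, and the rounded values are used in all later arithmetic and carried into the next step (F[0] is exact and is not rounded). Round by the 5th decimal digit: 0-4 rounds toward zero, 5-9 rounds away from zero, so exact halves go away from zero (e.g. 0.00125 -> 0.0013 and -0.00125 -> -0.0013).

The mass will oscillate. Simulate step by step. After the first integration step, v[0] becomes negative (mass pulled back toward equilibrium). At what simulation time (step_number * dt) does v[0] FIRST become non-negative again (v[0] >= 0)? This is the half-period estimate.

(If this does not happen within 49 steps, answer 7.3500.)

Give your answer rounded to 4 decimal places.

Step 0: x=[8.2000] v=[0.0000]
Step 1: x=[8.1612] v=[-0.2585]
Step 2: x=[8.0858] v=[-0.5026]
Step 3: x=[7.9780] v=[-0.7189]
Step 4: x=[7.8437] v=[-0.8954]
Step 5: x=[7.6904] v=[-1.0223]
Step 6: x=[7.5265] v=[-1.0926]
Step 7: x=[7.3611] v=[-1.1024]
Step 8: x=[7.2034] v=[-1.0511]
Step 9: x=[7.0622] v=[-0.9416]
Step 10: x=[6.9452] v=[-0.7799]
Step 11: x=[6.8590] v=[-0.5750]
Step 12: x=[6.8083] v=[-0.3383]
Step 13: x=[6.7959] v=[-0.0829]
Step 14: x=[6.8225] v=[0.1771]
First v>=0 after going negative at step 14, time=2.1000

Answer: 2.1000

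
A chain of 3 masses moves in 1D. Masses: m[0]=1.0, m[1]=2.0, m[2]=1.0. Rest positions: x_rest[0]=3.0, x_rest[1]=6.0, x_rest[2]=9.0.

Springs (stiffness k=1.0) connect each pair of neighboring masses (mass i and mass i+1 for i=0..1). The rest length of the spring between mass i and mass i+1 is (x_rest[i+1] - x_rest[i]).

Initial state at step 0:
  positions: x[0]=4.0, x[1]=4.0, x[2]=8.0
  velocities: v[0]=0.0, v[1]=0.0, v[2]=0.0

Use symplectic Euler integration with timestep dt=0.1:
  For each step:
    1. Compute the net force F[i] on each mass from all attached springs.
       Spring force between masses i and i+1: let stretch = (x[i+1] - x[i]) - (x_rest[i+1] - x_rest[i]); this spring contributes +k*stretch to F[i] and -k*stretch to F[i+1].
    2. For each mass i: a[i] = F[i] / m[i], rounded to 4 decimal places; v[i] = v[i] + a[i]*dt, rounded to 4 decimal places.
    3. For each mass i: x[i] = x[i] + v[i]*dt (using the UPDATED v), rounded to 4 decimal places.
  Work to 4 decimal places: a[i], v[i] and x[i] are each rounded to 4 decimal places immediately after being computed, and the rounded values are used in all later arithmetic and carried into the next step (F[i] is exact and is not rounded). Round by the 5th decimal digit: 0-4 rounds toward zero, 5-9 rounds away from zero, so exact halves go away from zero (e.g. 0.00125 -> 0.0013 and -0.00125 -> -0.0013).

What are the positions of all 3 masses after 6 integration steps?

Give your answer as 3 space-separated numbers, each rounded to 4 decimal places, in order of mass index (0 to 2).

Answer: 3.4042 4.3928 7.8105

Derivation:
Step 0: x=[4.0000 4.0000 8.0000] v=[0.0000 0.0000 0.0000]
Step 1: x=[3.9700 4.0200 7.9900] v=[-0.3000 0.2000 -0.1000]
Step 2: x=[3.9105 4.0596 7.9703] v=[-0.5950 0.3960 -0.1970]
Step 3: x=[3.8225 4.1180 7.9415] v=[-0.8801 0.5841 -0.2881]
Step 4: x=[3.7074 4.1941 7.9045] v=[-1.1506 0.7605 -0.3705]
Step 5: x=[3.5672 4.2863 7.8604] v=[-1.4019 0.9217 -0.4415]
Step 6: x=[3.4042 4.3928 7.8105] v=[-1.6300 1.0645 -0.4989]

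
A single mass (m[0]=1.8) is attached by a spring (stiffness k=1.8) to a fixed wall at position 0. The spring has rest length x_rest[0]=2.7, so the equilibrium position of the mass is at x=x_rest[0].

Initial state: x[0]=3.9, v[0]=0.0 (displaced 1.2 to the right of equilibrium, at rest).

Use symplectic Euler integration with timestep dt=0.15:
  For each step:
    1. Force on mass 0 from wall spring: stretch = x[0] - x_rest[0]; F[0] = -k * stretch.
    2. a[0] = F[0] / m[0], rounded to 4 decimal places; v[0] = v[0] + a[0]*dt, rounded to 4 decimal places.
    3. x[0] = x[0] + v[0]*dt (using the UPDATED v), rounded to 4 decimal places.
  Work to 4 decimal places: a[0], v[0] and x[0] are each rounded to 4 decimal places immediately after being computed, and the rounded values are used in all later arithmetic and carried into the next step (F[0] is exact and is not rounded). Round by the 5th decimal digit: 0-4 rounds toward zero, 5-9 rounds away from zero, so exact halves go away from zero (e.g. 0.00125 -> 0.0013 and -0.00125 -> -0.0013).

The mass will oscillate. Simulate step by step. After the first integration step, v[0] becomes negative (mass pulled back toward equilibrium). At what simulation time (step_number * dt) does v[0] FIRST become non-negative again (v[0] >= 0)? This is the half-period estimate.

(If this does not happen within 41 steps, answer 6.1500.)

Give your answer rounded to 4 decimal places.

Step 0: x=[3.9000] v=[0.0000]
Step 1: x=[3.8730] v=[-0.1800]
Step 2: x=[3.8196] v=[-0.3560]
Step 3: x=[3.7410] v=[-0.5239]
Step 4: x=[3.6390] v=[-0.6801]
Step 5: x=[3.5159] v=[-0.8210]
Step 6: x=[3.3744] v=[-0.9434]
Step 7: x=[3.2177] v=[-1.0446]
Step 8: x=[3.0494] v=[-1.1223]
Step 9: x=[2.8732] v=[-1.1747]
Step 10: x=[2.6931] v=[-1.2007]
Step 11: x=[2.5131] v=[-1.1997]
Step 12: x=[2.3373] v=[-1.1717]
Step 13: x=[2.1697] v=[-1.1173]
Step 14: x=[2.0140] v=[-1.0378]
Step 15: x=[1.8738] v=[-0.9349]
Step 16: x=[1.7522] v=[-0.8110]
Step 17: x=[1.6519] v=[-0.6688]
Step 18: x=[1.5752] v=[-0.5116]
Step 19: x=[1.5238] v=[-0.3429]
Step 20: x=[1.4988] v=[-0.1665]
Step 21: x=[1.5009] v=[0.0137]
First v>=0 after going negative at step 21, time=3.1500

Answer: 3.1500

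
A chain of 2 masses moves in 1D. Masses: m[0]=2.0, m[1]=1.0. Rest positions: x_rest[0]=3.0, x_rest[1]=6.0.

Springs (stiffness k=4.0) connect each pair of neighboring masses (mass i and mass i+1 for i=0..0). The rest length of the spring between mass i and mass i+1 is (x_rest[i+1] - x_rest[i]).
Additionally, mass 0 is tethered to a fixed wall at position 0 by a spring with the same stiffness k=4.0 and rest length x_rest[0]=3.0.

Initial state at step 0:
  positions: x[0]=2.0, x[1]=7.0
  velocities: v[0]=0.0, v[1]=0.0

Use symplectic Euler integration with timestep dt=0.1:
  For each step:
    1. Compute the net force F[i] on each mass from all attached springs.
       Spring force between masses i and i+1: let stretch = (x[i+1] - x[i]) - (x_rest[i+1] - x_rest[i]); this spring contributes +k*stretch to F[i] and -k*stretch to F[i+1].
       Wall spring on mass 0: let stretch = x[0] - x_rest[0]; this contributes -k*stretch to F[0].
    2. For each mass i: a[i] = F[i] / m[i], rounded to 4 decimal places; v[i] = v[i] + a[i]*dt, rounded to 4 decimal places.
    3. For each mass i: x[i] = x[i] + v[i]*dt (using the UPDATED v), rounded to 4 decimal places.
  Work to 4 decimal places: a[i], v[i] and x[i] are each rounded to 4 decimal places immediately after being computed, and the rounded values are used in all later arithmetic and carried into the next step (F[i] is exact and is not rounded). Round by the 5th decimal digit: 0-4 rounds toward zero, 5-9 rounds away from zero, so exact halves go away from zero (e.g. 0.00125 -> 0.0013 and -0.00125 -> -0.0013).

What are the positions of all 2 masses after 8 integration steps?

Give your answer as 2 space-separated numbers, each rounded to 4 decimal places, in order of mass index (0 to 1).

Answer: 3.4369 5.1311

Derivation:
Step 0: x=[2.0000 7.0000] v=[0.0000 0.0000]
Step 1: x=[2.0600 6.9200] v=[0.6000 -0.8000]
Step 2: x=[2.1760 6.7656] v=[1.1600 -1.5440]
Step 3: x=[2.3403 6.5476] v=[1.6427 -2.1798]
Step 4: x=[2.5419 6.2813] v=[2.0161 -2.6627]
Step 5: x=[2.7675 5.9855] v=[2.2556 -2.9585]
Step 6: x=[3.0021 5.6809] v=[2.3457 -3.0457]
Step 7: x=[3.2302 5.3892] v=[2.2810 -2.9172]
Step 8: x=[3.4369 5.1311] v=[2.0668 -2.5808]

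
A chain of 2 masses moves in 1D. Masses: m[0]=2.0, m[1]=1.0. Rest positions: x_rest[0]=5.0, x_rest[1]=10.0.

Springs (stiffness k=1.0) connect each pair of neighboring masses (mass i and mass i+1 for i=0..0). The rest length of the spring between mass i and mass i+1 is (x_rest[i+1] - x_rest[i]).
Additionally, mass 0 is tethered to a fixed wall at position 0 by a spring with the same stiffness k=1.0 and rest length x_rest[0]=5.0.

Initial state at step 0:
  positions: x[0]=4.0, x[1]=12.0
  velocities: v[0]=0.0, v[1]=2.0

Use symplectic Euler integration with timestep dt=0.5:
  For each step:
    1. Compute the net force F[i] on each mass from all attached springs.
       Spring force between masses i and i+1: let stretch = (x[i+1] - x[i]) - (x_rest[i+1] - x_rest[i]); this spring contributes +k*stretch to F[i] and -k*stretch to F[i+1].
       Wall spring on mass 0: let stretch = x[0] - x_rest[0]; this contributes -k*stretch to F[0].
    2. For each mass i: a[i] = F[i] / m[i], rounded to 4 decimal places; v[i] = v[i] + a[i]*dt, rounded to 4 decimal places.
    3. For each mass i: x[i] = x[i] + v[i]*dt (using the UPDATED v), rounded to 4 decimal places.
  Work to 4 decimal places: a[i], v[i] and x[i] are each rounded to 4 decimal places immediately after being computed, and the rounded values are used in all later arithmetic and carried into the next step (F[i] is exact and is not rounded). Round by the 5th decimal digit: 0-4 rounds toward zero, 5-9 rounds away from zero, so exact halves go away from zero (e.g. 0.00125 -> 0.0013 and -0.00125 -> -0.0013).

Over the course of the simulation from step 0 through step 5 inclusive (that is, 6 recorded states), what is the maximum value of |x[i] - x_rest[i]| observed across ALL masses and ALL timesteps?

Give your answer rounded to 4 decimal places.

Answer: 2.5201

Derivation:
Step 0: x=[4.0000 12.0000] v=[0.0000 2.0000]
Step 1: x=[4.5000 12.2500] v=[1.0000 0.5000]
Step 2: x=[5.4063 11.8125] v=[1.8125 -0.8750]
Step 3: x=[6.4376 11.0235] v=[2.0625 -1.5781]
Step 4: x=[7.2374 10.3380] v=[1.5996 -1.3711]
Step 5: x=[7.5201 10.1273] v=[0.5654 -0.4214]
Max displacement = 2.5201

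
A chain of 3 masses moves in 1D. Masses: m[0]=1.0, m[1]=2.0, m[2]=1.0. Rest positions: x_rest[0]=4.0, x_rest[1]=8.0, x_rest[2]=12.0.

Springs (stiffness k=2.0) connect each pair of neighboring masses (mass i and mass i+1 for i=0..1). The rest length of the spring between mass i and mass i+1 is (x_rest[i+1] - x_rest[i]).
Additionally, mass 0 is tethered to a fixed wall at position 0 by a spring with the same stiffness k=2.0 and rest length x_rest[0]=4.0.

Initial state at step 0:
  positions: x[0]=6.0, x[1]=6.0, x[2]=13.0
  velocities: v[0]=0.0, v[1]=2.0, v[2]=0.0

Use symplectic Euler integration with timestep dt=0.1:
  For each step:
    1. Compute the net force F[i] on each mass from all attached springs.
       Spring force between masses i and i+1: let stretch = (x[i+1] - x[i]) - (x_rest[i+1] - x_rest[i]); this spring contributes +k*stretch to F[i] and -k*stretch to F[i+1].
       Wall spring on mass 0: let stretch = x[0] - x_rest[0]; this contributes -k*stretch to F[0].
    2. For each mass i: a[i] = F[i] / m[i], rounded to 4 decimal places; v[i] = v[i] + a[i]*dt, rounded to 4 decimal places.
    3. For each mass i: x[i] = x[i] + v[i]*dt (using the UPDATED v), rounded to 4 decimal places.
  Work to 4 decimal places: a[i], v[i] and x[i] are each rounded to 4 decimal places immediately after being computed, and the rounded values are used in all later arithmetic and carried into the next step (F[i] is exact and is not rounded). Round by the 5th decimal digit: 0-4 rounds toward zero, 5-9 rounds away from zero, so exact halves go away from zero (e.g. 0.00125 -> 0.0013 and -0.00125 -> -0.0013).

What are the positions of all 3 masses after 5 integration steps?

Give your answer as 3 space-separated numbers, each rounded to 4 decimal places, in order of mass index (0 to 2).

Step 0: x=[6.0000 6.0000 13.0000] v=[0.0000 2.0000 0.0000]
Step 1: x=[5.8800 6.2700 12.9400] v=[-1.2000 2.7000 -0.6000]
Step 2: x=[5.6502 6.6028 12.8266] v=[-2.2980 3.3280 -1.1340]
Step 3: x=[5.3265 6.9883 12.6687] v=[-3.2375 3.8551 -1.5788]
Step 4: x=[4.9295 7.4140 12.4772] v=[-3.9704 4.2570 -1.9149]
Step 5: x=[4.4836 7.8655 12.2645] v=[-4.4594 4.5149 -2.1275]

Answer: 4.4836 7.8655 12.2645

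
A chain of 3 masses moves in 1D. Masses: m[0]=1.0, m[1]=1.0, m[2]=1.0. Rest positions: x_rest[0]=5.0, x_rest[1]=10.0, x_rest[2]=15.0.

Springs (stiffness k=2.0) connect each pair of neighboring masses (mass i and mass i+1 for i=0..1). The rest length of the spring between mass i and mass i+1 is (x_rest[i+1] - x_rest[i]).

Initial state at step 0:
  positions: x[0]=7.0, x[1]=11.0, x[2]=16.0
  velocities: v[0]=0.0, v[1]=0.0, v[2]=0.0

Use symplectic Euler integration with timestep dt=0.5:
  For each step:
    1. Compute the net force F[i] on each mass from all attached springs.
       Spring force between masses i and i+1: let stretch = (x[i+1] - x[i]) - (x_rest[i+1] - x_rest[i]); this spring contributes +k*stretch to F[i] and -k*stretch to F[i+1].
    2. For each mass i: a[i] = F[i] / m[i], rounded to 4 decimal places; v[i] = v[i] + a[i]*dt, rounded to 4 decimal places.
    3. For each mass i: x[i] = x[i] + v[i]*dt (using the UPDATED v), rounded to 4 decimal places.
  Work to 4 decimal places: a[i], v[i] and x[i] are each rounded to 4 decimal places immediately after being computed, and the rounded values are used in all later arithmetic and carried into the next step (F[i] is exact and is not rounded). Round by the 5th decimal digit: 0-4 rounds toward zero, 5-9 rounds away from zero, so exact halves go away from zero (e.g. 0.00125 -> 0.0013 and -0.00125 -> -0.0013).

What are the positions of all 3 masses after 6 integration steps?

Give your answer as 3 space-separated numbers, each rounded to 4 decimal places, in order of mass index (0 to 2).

Answer: 6.1876 11.6094 16.2032

Derivation:
Step 0: x=[7.0000 11.0000 16.0000] v=[0.0000 0.0000 0.0000]
Step 1: x=[6.5000 11.5000 16.0000] v=[-1.0000 1.0000 0.0000]
Step 2: x=[6.0000 11.7500 16.2500] v=[-1.0000 0.5000 0.5000]
Step 3: x=[5.8750 11.3750 16.7500] v=[-0.2500 -0.7500 1.0000]
Step 4: x=[6.0000 10.9375 17.0625] v=[0.2500 -0.8750 0.6250]
Step 5: x=[6.0938 11.0938 16.8125] v=[0.1875 0.3125 -0.5000]
Step 6: x=[6.1876 11.6094 16.2032] v=[0.1875 1.0312 -1.2187]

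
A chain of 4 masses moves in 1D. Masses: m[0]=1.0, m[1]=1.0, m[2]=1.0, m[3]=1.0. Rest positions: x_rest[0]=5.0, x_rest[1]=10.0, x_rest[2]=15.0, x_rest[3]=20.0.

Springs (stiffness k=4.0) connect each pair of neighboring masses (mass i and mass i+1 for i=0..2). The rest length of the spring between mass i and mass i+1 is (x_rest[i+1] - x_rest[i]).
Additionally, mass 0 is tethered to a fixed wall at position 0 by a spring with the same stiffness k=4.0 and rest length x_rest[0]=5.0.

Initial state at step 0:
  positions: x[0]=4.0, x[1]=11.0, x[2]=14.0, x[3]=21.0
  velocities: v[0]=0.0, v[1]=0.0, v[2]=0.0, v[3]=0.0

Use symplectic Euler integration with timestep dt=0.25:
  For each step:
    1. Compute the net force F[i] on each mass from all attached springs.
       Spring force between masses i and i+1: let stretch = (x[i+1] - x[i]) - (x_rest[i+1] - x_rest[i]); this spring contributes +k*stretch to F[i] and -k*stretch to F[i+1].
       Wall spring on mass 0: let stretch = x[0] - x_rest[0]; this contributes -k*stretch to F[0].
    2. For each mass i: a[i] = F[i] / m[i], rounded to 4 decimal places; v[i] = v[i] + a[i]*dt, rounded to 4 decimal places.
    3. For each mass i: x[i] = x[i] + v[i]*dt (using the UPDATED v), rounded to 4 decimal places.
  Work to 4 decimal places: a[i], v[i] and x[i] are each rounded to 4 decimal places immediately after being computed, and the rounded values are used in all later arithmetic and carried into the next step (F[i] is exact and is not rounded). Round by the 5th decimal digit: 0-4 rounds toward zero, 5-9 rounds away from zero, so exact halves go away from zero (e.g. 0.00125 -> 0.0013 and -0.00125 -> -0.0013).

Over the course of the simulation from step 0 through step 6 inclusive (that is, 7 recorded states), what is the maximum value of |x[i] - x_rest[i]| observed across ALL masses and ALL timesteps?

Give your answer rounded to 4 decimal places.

Answer: 1.7825

Derivation:
Step 0: x=[4.0000 11.0000 14.0000 21.0000] v=[0.0000 0.0000 0.0000 0.0000]
Step 1: x=[4.7500 10.0000 15.0000 20.5000] v=[3.0000 -4.0000 4.0000 -2.0000]
Step 2: x=[5.6250 8.9375 16.1250 19.8750] v=[3.5000 -4.2500 4.5000 -2.5000]
Step 3: x=[5.9219 8.8438 16.3906 19.5625] v=[1.1875 -0.3750 1.0625 -1.2500]
Step 4: x=[5.4688 9.9063 15.5625 19.7070] v=[-1.8125 4.2499 -3.3124 0.5781]
Step 5: x=[4.7579 11.2735 14.3565 20.0654] v=[-2.8438 5.4686 -4.8241 1.4336]
Step 6: x=[4.4864 11.7825 13.8070 20.2466] v=[-1.0861 2.0360 -2.1982 0.7247]
Max displacement = 1.7825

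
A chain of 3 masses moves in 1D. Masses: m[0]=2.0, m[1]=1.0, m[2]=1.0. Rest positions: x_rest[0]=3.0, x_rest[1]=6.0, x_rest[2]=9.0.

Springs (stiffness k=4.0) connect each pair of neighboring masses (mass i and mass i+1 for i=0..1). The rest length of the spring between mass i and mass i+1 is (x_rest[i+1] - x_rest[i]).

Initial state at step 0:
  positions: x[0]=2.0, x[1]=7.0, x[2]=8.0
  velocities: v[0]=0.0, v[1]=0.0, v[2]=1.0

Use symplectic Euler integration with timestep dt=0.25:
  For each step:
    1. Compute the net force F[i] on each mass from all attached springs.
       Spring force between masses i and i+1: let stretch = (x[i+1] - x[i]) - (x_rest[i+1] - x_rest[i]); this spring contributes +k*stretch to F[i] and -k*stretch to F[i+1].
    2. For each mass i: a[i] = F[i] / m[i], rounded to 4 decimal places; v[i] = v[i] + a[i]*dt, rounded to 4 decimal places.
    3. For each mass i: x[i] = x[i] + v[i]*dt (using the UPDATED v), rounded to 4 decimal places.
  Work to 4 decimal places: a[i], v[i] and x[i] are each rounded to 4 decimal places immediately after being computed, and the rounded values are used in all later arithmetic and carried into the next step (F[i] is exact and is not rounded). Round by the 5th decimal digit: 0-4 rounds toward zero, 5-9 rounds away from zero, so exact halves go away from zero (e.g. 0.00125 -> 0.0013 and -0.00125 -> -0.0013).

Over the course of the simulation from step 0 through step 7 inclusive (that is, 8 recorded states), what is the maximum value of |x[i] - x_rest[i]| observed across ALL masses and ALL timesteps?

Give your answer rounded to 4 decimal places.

Answer: 1.8359

Derivation:
Step 0: x=[2.0000 7.0000 8.0000] v=[0.0000 0.0000 1.0000]
Step 1: x=[2.2500 6.0000 8.7500] v=[1.0000 -4.0000 3.0000]
Step 2: x=[2.5938 4.7500 9.5625] v=[1.3750 -5.0000 3.2500]
Step 3: x=[2.8321 4.1641 9.9219] v=[0.9531 -2.3437 1.4375]
Step 4: x=[2.8619 4.6846 9.5918] v=[0.1191 2.0821 -1.3203]
Step 5: x=[2.7445 5.9763 8.7849] v=[-0.4696 5.1666 -3.2275]
Step 6: x=[2.6561 7.1622 8.0259] v=[-0.3537 4.7434 -3.0361]
Step 7: x=[2.7560 7.4375 7.8010] v=[0.3994 1.1010 -0.8998]
Max displacement = 1.8359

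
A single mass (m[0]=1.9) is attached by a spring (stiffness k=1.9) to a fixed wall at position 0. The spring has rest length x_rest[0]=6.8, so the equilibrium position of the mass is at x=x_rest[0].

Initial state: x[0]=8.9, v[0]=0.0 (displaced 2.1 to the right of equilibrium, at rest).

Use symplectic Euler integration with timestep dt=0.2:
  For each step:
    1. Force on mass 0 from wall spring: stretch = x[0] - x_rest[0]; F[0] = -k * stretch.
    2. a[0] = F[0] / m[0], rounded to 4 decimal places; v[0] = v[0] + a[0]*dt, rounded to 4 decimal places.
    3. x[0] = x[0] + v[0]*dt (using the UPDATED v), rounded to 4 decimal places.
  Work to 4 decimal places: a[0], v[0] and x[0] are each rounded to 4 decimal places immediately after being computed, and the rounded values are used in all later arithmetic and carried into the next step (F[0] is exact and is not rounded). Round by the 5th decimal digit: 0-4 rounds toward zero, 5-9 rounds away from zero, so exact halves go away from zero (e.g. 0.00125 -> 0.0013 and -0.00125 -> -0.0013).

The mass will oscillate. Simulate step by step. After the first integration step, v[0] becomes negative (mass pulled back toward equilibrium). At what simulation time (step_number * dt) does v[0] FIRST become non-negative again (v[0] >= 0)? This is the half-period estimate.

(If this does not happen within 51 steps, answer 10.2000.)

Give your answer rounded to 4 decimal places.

Step 0: x=[8.9000] v=[0.0000]
Step 1: x=[8.8160] v=[-0.4200]
Step 2: x=[8.6514] v=[-0.8232]
Step 3: x=[8.4127] v=[-1.1935]
Step 4: x=[8.1095] v=[-1.5160]
Step 5: x=[7.7539] v=[-1.7779]
Step 6: x=[7.3602] v=[-1.9687]
Step 7: x=[6.9441] v=[-2.0807]
Step 8: x=[6.5222] v=[-2.1095]
Step 9: x=[6.1114] v=[-2.0539]
Step 10: x=[5.7282] v=[-1.9162]
Step 11: x=[5.3878] v=[-1.7018]
Step 12: x=[5.1039] v=[-1.4194]
Step 13: x=[4.8879] v=[-1.0802]
Step 14: x=[4.7483] v=[-0.6978]
Step 15: x=[4.6908] v=[-0.2875]
Step 16: x=[4.7177] v=[0.1343]
First v>=0 after going negative at step 16, time=3.2000

Answer: 3.2000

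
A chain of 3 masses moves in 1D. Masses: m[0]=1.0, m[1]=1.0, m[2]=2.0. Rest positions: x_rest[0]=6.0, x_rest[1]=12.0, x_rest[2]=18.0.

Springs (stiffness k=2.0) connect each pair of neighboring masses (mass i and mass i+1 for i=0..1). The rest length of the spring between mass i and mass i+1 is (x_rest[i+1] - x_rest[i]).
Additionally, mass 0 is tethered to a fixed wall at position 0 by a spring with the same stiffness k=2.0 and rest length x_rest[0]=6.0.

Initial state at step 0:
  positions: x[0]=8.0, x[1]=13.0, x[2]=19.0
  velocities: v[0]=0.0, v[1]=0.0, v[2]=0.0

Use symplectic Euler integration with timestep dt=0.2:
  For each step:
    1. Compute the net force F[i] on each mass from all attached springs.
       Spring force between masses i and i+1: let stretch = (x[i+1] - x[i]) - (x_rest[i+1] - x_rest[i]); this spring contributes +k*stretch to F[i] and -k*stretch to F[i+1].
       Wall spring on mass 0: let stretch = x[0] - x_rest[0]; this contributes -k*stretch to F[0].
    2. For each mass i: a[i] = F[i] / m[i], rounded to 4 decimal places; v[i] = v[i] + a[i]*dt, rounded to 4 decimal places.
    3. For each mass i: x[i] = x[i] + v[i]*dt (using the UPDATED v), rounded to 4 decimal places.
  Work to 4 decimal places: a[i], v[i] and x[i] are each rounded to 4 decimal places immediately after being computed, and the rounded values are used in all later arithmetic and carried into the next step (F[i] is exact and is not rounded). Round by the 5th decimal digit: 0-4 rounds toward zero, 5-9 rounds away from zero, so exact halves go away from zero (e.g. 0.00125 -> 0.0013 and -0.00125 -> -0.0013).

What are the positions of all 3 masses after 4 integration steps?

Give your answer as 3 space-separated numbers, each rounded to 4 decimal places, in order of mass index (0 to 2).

Step 0: x=[8.0000 13.0000 19.0000] v=[0.0000 0.0000 0.0000]
Step 1: x=[7.7600 13.0800 19.0000] v=[-1.2000 0.4000 0.0000]
Step 2: x=[7.3248 13.2080 19.0032] v=[-2.1760 0.6400 0.0160]
Step 3: x=[6.7743 13.3290 19.0146] v=[-2.7526 0.6048 0.0570]
Step 4: x=[6.2062 13.3804 19.0386] v=[-2.8404 0.2572 0.1199]

Answer: 6.2062 13.3804 19.0386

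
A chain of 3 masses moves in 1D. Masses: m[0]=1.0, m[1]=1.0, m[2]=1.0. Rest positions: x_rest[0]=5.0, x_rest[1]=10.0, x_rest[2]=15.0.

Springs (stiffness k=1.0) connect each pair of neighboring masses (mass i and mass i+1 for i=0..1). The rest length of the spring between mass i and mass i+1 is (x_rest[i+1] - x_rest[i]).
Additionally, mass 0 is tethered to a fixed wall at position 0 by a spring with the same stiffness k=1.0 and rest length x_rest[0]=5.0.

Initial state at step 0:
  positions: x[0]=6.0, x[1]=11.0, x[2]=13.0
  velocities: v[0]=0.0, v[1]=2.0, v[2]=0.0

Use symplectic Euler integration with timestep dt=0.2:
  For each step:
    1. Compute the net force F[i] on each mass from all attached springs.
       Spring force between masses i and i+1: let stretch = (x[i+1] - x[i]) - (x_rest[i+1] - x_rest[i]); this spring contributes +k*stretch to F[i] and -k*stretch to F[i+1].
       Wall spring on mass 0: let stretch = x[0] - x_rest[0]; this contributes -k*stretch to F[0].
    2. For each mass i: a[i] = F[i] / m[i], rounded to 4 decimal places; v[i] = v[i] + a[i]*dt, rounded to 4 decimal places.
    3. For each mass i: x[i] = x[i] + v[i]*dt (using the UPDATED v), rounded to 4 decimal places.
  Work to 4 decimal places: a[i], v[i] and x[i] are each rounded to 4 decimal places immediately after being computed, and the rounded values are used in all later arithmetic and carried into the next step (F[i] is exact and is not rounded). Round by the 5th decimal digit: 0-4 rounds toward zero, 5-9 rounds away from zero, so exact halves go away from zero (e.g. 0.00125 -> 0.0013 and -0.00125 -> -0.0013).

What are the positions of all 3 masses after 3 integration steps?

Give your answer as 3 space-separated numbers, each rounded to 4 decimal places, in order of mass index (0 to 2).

Step 0: x=[6.0000 11.0000 13.0000] v=[0.0000 2.0000 0.0000]
Step 1: x=[5.9600 11.2800 13.1200] v=[-0.2000 1.4000 0.6000]
Step 2: x=[5.8944 11.4208 13.3664] v=[-0.3280 0.7040 1.2320]
Step 3: x=[5.8141 11.4184 13.7350] v=[-0.4016 -0.0122 1.8429]

Answer: 5.8141 11.4184 13.7350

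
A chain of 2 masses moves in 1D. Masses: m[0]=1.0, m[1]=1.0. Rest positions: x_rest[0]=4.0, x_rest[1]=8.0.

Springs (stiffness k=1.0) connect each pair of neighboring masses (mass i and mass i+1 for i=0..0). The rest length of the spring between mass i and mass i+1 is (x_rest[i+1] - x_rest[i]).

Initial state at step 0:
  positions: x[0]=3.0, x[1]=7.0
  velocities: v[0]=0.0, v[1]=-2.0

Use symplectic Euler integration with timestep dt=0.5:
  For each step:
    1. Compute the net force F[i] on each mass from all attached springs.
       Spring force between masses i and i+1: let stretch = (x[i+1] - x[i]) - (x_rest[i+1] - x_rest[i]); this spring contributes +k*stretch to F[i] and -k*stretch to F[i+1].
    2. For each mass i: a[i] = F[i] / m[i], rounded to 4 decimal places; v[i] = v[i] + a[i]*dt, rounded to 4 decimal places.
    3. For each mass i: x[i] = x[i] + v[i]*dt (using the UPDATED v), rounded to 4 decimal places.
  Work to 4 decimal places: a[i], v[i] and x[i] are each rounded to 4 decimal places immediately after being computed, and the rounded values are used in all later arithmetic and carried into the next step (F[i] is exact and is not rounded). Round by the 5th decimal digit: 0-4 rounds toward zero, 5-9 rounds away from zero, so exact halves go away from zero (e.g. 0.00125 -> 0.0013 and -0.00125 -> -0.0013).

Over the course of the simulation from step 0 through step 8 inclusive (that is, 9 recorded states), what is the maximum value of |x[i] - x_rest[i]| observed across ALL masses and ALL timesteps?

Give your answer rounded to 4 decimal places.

Answer: 5.3634

Derivation:
Step 0: x=[3.0000 7.0000] v=[0.0000 -2.0000]
Step 1: x=[3.0000 6.0000] v=[0.0000 -2.0000]
Step 2: x=[2.7500 5.2500] v=[-0.5000 -1.5000]
Step 3: x=[2.1250 4.8750] v=[-1.2500 -0.7500]
Step 4: x=[1.1875 4.8125] v=[-1.8750 -0.1250]
Step 5: x=[0.1563 4.8438] v=[-2.0625 0.0625]
Step 6: x=[-0.7031 4.7032] v=[-1.7188 -0.2813]
Step 7: x=[-1.2110 4.2110] v=[-1.0157 -0.9845]
Step 8: x=[-1.3634 3.3633] v=[-0.3047 -1.6955]
Max displacement = 5.3634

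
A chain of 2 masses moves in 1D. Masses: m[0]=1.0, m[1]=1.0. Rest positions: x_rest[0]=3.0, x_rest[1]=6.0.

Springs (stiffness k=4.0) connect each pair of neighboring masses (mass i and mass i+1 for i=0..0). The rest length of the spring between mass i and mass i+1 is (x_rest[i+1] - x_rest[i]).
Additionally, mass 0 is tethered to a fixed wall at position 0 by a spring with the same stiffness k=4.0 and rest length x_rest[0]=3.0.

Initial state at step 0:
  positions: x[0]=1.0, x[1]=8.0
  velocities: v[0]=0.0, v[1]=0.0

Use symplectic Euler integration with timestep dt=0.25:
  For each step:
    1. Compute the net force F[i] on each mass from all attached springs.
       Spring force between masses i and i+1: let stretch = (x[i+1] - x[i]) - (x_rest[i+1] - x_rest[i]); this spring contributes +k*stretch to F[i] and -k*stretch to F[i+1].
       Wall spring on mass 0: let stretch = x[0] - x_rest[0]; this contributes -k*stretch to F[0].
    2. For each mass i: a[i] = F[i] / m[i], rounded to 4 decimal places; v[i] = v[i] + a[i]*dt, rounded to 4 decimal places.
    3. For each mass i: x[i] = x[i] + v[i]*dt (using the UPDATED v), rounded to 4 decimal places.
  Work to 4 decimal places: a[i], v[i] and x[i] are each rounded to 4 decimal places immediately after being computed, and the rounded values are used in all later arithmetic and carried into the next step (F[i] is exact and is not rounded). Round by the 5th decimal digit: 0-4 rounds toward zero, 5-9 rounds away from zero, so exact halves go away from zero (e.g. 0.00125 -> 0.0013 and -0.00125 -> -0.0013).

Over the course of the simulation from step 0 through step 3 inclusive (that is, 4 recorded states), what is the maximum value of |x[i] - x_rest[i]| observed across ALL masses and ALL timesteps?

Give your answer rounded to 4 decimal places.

Step 0: x=[1.0000 8.0000] v=[0.0000 0.0000]
Step 1: x=[2.5000 7.0000] v=[6.0000 -4.0000]
Step 2: x=[4.5000 5.6250] v=[8.0000 -5.5000]
Step 3: x=[5.6563 4.7188] v=[4.6250 -3.6250]
Max displacement = 2.6563

Answer: 2.6563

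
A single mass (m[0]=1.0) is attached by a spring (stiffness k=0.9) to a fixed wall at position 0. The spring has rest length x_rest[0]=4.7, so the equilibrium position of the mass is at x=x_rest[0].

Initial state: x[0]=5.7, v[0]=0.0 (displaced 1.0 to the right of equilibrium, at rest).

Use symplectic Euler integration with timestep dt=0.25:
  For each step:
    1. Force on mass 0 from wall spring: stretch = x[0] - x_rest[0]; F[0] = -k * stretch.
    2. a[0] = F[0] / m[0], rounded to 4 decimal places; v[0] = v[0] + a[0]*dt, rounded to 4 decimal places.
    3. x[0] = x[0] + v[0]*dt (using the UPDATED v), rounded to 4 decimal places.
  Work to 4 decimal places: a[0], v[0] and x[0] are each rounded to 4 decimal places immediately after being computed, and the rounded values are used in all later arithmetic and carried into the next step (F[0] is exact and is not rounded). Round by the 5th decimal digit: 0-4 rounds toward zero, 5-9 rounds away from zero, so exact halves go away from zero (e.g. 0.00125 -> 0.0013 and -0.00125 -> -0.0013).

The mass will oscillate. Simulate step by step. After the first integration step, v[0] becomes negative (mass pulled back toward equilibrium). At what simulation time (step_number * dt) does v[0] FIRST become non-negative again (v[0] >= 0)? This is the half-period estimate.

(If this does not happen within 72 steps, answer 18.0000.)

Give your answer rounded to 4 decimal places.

Answer: 3.5000

Derivation:
Step 0: x=[5.7000] v=[0.0000]
Step 1: x=[5.6438] v=[-0.2250]
Step 2: x=[5.5345] v=[-0.4374]
Step 3: x=[5.3782] v=[-0.6252]
Step 4: x=[5.1838] v=[-0.7778]
Step 5: x=[4.9621] v=[-0.8867]
Step 6: x=[4.7257] v=[-0.9457]
Step 7: x=[4.4878] v=[-0.9515]
Step 8: x=[4.2619] v=[-0.9038]
Step 9: x=[4.0606] v=[-0.8052]
Step 10: x=[3.8953] v=[-0.6613]
Step 11: x=[3.7752] v=[-0.4803]
Step 12: x=[3.7072] v=[-0.2722]
Step 13: x=[3.6950] v=[-0.0488]
Step 14: x=[3.7393] v=[0.1773]
First v>=0 after going negative at step 14, time=3.5000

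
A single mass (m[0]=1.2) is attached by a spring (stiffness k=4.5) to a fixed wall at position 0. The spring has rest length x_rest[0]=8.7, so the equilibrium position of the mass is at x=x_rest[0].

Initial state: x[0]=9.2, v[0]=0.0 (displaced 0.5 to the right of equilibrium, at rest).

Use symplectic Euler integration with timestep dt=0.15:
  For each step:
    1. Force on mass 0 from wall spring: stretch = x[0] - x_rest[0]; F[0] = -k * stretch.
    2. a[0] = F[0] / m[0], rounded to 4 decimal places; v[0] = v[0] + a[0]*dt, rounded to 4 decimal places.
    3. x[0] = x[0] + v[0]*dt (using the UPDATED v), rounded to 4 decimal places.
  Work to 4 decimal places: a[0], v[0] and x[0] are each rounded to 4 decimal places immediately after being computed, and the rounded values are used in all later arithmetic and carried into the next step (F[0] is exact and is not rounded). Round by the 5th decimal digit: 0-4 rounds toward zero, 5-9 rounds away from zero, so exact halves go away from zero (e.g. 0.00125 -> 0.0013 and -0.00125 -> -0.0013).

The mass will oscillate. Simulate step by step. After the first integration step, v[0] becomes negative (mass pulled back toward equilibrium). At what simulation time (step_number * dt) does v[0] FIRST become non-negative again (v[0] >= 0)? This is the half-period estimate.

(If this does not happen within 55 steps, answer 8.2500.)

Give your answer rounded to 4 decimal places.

Answer: 1.6500

Derivation:
Step 0: x=[9.2000] v=[0.0000]
Step 1: x=[9.1578] v=[-0.2813]
Step 2: x=[9.0770] v=[-0.5388]
Step 3: x=[8.9644] v=[-0.7509]
Step 4: x=[8.8295] v=[-0.8996]
Step 5: x=[8.6836] v=[-0.9724]
Step 6: x=[8.5391] v=[-0.9632]
Step 7: x=[8.4082] v=[-0.8727]
Step 8: x=[8.3019] v=[-0.7086]
Step 9: x=[8.2292] v=[-0.4847]
Step 10: x=[8.1962] v=[-0.2199]
Step 11: x=[8.2057] v=[0.0635]
First v>=0 after going negative at step 11, time=1.6500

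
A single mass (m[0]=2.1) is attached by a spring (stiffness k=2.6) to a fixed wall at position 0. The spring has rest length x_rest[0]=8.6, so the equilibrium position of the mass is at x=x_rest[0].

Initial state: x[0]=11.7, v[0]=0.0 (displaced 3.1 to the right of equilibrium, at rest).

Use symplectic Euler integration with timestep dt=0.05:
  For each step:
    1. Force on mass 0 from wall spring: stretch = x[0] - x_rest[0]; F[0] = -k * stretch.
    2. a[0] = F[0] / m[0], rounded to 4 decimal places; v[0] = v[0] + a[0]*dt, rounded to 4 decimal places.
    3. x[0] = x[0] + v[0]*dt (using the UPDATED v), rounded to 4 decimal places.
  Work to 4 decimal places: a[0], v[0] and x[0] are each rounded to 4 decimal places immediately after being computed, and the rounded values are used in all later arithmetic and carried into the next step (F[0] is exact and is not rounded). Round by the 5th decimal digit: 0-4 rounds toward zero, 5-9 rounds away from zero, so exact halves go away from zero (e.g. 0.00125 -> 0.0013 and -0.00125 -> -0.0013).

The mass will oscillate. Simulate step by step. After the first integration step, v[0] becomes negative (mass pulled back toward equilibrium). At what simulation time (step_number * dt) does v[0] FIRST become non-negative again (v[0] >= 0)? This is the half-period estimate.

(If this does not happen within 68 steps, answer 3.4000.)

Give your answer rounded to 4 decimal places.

Step 0: x=[11.7000] v=[0.0000]
Step 1: x=[11.6904] v=[-0.1919]
Step 2: x=[11.6712] v=[-0.3832]
Step 3: x=[11.6425] v=[-0.5733]
Step 4: x=[11.6044] v=[-0.7616]
Step 5: x=[11.5570] v=[-0.9476]
Step 6: x=[11.5005] v=[-1.1307]
Step 7: x=[11.4350] v=[-1.3103]
Step 8: x=[11.3607] v=[-1.4858]
Step 9: x=[11.2779] v=[-1.6567]
Step 10: x=[11.1868] v=[-1.8225]
Step 11: x=[11.0877] v=[-1.9826]
Step 12: x=[10.9809] v=[-2.1366]
Step 13: x=[10.8667] v=[-2.2840]
Step 14: x=[10.7455] v=[-2.4243]
Step 15: x=[10.6176] v=[-2.5571]
Step 16: x=[10.4835] v=[-2.6820]
Step 17: x=[10.3436] v=[-2.7986]
Step 18: x=[10.1983] v=[-2.9065]
Step 19: x=[10.0480] v=[-3.0054]
Step 20: x=[9.8933] v=[-3.0950]
Step 21: x=[9.7345] v=[-3.1751]
Step 22: x=[9.5722] v=[-3.2453]
Step 23: x=[9.4069] v=[-3.3055]
Step 24: x=[9.2391] v=[-3.3555]
Step 25: x=[9.0693] v=[-3.3951]
Step 26: x=[8.8981] v=[-3.4242]
Step 27: x=[8.7260] v=[-3.4427]
Step 28: x=[8.5535] v=[-3.4505]
Step 29: x=[8.3811] v=[-3.4476]
Step 30: x=[8.2094] v=[-3.4341]
Step 31: x=[8.0389] v=[-3.4099]
Step 32: x=[7.8701] v=[-3.3752]
Step 33: x=[7.7036] v=[-3.3300]
Step 34: x=[7.5399] v=[-3.2745]
Step 35: x=[7.3795] v=[-3.2089]
Step 36: x=[7.2228] v=[-3.1333]
Step 37: x=[7.0704] v=[-3.0480]
Step 38: x=[6.9227] v=[-2.9533]
Step 39: x=[6.7802] v=[-2.8495]
Step 40: x=[6.6434] v=[-2.7368]
Step 41: x=[6.5126] v=[-2.6157]
Step 42: x=[6.3883] v=[-2.4865]
Step 43: x=[6.2708] v=[-2.3496]
Step 44: x=[6.1605] v=[-2.2054]
Step 45: x=[6.0578] v=[-2.0544]
Step 46: x=[5.9630] v=[-1.8970]
Step 47: x=[5.8763] v=[-1.7338]
Step 48: x=[5.7980] v=[-1.5652]
Step 49: x=[5.7284] v=[-1.3917]
Step 50: x=[5.6677] v=[-1.2139]
Step 51: x=[5.6161] v=[-1.0324]
Step 52: x=[5.5737] v=[-0.8477]
Step 53: x=[5.5407] v=[-0.6604]
Step 54: x=[5.5172] v=[-0.4710]
Step 55: x=[5.5032] v=[-0.2802]
Step 56: x=[5.4988] v=[-0.0885]
Step 57: x=[5.5040] v=[0.1035]
First v>=0 after going negative at step 57, time=2.8500

Answer: 2.8500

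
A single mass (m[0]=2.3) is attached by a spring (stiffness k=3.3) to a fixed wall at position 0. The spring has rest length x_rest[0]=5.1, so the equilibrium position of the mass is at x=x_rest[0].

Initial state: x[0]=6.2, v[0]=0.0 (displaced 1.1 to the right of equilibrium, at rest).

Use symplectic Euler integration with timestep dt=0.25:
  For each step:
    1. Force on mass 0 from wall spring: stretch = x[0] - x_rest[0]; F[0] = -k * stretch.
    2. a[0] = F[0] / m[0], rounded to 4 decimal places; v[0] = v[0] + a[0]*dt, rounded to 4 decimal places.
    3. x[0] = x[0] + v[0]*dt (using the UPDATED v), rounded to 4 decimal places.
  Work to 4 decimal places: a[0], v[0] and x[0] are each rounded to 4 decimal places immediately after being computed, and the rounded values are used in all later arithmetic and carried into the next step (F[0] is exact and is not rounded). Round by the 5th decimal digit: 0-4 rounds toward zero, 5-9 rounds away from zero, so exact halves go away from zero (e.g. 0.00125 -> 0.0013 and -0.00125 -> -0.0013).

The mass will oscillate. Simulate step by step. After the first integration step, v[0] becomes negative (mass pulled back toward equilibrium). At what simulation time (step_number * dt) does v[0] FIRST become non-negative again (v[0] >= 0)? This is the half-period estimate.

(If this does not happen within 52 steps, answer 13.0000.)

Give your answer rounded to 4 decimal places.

Step 0: x=[6.2000] v=[0.0000]
Step 1: x=[6.1014] v=[-0.3946]
Step 2: x=[5.9130] v=[-0.7538]
Step 3: x=[5.6517] v=[-1.0454]
Step 4: x=[5.3409] v=[-1.2433]
Step 5: x=[5.0085] v=[-1.3297]
Step 6: x=[4.6843] v=[-1.2969]
Step 7: x=[4.3974] v=[-1.1478]
Step 8: x=[4.1735] v=[-0.8958]
Step 9: x=[4.0326] v=[-0.5635]
Step 10: x=[3.9875] v=[-0.1806]
Step 11: x=[4.0421] v=[0.2185]
First v>=0 after going negative at step 11, time=2.7500

Answer: 2.7500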